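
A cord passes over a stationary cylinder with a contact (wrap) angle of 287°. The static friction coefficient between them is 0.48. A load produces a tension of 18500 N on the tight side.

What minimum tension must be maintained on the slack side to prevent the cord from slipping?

Capstan equation at impending slip: T_tight/T_slack = e^{μβ}.
β = 287° = 5.009 rad; e^{μβ} = e^{0.48×5.009} = 11.07.
T_slack = T_tight / e^{μβ} = 18500 / 11.07 = 1670 N.

T_min ≈ 1670 N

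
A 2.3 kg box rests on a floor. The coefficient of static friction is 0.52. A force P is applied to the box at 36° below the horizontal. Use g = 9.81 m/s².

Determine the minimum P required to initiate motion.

N = m g + P sin α (the push presses the box into the floor).
At impending slip, P cos α = μ_s N = μ_s (m g + P sin α).
Solving: P (cos α − μ_s sin α) = μ_s m g → P = 0.52×22.6/(cos 36° − 0.52 sin 36°) = 11.7/0.5034 = 23.3 N.

P ≈ 23.3 N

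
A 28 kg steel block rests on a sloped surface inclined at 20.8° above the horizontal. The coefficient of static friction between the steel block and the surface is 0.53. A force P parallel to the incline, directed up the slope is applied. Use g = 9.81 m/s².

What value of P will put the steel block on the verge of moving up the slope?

At impending motion up the slope, friction acts down-slope at its limit: f = μ_s N.
P is parallel to the surface, so N = m g cos θ = 257 N.
Along the incline: P = m g sin θ + μ_s N = 97.5 + 0.53×257 = 234 N.

P ≈ 234 N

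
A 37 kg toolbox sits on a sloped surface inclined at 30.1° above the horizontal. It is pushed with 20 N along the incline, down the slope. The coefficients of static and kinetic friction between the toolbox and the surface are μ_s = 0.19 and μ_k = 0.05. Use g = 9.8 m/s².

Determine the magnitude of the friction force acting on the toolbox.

The normal reaction is N = m g cos θ = 313.7 N.
For equilibrium along the incline the friction force must supply f = m g sin θ + P = 181.8 + 20 = 201.8 N (positive meaning up-slope).
The static-friction ceiling is μ_s N = 0.19 × 313.7 = 59.6 N.
|201.8| exceeds 59.6 N, so the toolbox slips down-slope; friction is kinetic, f = μ_k N = 0.05×313.7 = 15.7 N.

f ≈ 15.7 N (up the incline)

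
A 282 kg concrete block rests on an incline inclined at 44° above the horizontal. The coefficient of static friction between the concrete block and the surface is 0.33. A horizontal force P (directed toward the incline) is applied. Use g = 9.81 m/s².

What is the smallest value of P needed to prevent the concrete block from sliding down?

P_min ≈ 1330 N

The concrete block tends to slide down (tan θ > μ_s), so at the point of impending slip friction acts up-slope at its limit: f = μ_s N.
Perpendicular to the incline: N = m g cos θ + P sin θ.
Along the incline: P cos θ + μ_s N = m g sin θ, i.e. P cos θ + μ_s (m g cos θ + P sin θ) = m g sin θ.
Solving, P (cos θ + μ_s sin θ) = m g (sin θ − μ_s cos θ), so P = 2770×0.4573/0.9486 = 1330 N.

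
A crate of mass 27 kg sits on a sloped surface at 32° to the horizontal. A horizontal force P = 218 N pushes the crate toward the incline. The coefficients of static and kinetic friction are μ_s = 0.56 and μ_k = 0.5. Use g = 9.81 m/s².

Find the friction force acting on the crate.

Resolve perpendicular to the incline: N = m g cos θ + P sin θ = 27×9.81×cos 32° + 218×sin 32° = 340.1 N.
Parallel to the incline: P cos θ − m g sin θ = 184.9 − 140.4 = 44.51 N; the friction needed to balance this is 44.51 N acting down the slope.
Maximum static friction: μ_s N = 0.56 × 340.1 = 190.5 N.
|f_req| = 44.51 ≤ 190.5 N → the crate is in equilibrium; friction equals the required value.

f ≈ 44.5 N (down the incline)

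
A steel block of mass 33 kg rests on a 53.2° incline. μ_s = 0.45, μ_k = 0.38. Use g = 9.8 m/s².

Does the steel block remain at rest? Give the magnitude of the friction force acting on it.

f ≈ 73.6 N

N = m g cos θ = 194 N.
Down-slope weight component: m g sin θ = 259 N.
μ_s N = 87.2 N.
259 > 87.2 N, so it slides; kinetic friction f = μ_k N = 0.38×194 = 73.6 N.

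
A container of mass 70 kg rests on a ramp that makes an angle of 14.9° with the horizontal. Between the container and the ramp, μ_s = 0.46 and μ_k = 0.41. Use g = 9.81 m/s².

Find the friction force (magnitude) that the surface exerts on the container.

Normal force: N = m g cos θ = 70 × 9.81 × cos 14.9° = 663.6 N.
For equilibrium along the incline, friction must balance the weight component: f = m g sin θ = 176.6 N up the slope.
Static friction can supply at most μ_s N = 305.3 N.
Since |176.6| ≤ 305.3 N, static friction is sufficient; f equals the required value, not μ_s N.

f ≈ 177 N (up the incline)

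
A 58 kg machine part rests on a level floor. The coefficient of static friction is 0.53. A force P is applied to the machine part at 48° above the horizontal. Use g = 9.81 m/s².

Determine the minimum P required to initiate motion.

N = m g − P sin α (the pull lifts the machine part).
At impending slip, P cos α = μ_s N = μ_s (m g − P sin α).
Solving: P (cos α + μ_s sin α) = μ_s m g → P = 0.53×569/(cos 48° + 0.53 sin 48°) = 302/1.063 = 284 N.

P ≈ 284 N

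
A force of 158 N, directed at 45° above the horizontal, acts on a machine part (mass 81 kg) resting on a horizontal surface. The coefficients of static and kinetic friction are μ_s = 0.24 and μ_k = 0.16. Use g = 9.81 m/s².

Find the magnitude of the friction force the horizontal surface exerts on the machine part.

f ≈ 112 N

N = m g − P sin α = 794.6 − 158×sin 45° = 682.9 N.
The horizontal driving force is P cos α = 111.7 N, so equilibrium needs friction f = 111.7 N.
The static-friction limit is μ_s N = 163.9 N.
Since 111.7 N does not exceed the limit, the machine part stays at rest and f = 112 N.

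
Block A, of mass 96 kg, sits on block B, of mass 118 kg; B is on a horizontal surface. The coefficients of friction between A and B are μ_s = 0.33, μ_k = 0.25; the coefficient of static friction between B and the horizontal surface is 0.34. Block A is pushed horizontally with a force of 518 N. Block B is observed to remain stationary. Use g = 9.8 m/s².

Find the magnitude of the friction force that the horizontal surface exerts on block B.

Between the blocks, N₁ = m_A g = 940.8 N.
Maximum static friction on A from B: μ_s N₁ = 0.33×940.8 = 310.5 N.
Since P = 518 N > 310.5 N, A slides on B; the A–B friction is kinetic: f₁ = μ_k N₁ = 0.25×940.8 = 235 N.
B experiences an equal 235 N forward from A (third law). B is in equilibrium, so the floor supplies f₂ = 235 N of static friction (limit μ_s(m_A+m_B)g = 713 N, not exceeded).

f ≈ 235 N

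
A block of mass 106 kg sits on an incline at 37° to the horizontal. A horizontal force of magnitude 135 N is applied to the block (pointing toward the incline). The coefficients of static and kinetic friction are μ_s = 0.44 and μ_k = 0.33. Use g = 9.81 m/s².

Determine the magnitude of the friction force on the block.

Normal direction: N = m g cos θ + P sin θ = 911.7 N.
Parallel to the incline: P cos θ − m g sin θ = 107.8 − 625.8 = -518 N; the friction needed to balance this is 518 N acting up the slope.
Maximum static friction: μ_s N = 0.44 × 911.7 = 401.2 N.
The required 518 N exceeds the static limit, so the block slides down-slope and f = μ_k N = 0.33×911.7 = 301 N.

f ≈ 301 N (up the incline)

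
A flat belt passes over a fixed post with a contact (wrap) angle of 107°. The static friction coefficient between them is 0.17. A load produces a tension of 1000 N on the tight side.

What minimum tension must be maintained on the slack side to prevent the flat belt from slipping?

T_min ≈ 728 N

Capstan equation at impending slip: T_tight/T_slack = e^{μβ}.
β = 107° = 1.868 rad; e^{μβ} = e^{0.17×1.868} = 1.374.
T_slack = T_tight / e^{μβ} = 1000 / 1.374 = 728 N.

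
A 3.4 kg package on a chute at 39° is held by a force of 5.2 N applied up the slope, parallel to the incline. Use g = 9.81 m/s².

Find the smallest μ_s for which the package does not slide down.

N = m g cos θ = 25.92 N.
Friction must make up the shortfall along the incline: f = m g sin θ − P = 20.99 − 5.2 = 15.79 N.
At the threshold f = μ_s N, so μ_s,min = 15.79/25.92 = 0.609.

μ_s,min ≈ 0.609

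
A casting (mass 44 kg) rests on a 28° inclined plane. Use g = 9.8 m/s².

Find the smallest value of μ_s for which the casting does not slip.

μ_s,min ≈ 0.532

At the slip threshold m g sin θ = μ_s m g cos θ, so μ_s,min = tan θ.
μ_s,min = tan 28° = 0.532.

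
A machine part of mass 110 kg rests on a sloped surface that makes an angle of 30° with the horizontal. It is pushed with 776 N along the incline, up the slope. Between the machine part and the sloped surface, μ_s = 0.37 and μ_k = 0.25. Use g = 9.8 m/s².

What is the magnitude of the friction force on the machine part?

The normal reaction is N = m g cos θ = 933.6 N.
The friction needed for equilibrium is m g sin θ − P = 539 − 776 = -237 N, measured positive up-slope.
Maximum static friction available: μ_s N = 0.37 × 933.6 = 345.4 N.
Since |-237| ≤ 345.4 N, static friction is sufficient; f equals the required value, not μ_s N.

f ≈ 237 N (down the incline)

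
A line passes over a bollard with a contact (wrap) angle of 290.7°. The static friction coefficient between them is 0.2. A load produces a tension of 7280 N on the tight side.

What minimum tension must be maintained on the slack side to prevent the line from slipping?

Capstan equation at impending slip: T_tight/T_slack = e^{μβ}.
β = 290.7° = 5.074 rad; e^{μβ} = e^{0.2×5.074} = 2.759.
T_slack = T_tight / e^{μβ} = 7280 / 2.759 = 2640 N.

T_min ≈ 2640 N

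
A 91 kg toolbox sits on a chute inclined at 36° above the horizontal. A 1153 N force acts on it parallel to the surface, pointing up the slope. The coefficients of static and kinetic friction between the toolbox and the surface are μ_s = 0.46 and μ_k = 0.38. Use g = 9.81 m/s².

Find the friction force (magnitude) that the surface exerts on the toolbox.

The normal reaction is N = m g cos θ = 722.2 N.
Parallel to the incline, ΣF = 0 gives f = m g sin θ − P = 524.7 − 1153 = -628.3 N (up-slope positive).
Static friction can supply at most μ_s N = 332.2 N.
Since |-628.3| > 332.2 N, static friction cannot hold it; the toolbox slides up the incline and kinetic friction applies: f = μ_k N = 0.38 × 722.2 = 274 N.

f ≈ 274 N (down the incline)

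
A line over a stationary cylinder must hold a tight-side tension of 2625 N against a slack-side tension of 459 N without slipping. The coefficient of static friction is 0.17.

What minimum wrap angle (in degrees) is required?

β_min ≈ 588°

T₂/T₁ = e^{μβ} → β = ln(T₂/T₁)/μ.
β = ln(2625/459)/0.17 = 1.744/0.17 = 10.26 rad.
In degrees: β = 10.26 × 180/π = 588°.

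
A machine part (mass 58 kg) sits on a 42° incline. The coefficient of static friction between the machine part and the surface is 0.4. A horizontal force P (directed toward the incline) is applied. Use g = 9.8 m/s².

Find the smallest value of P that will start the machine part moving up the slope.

At impending motion up the slope, friction acts down-slope at its limit: f = μ_s N.
Perpendicular to the incline: N = m g cos θ + P sin θ.
Along the incline: P cos θ = m g sin θ + μ_s N = m g sin θ + μ_s (m g cos θ + P sin θ).
Solving, P (cos θ − μ_s sin θ) = m g (sin θ + μ_s cos θ), so P = 58×9.8×(sin 42° + 0.4 cos 42°)/(cos 42° − 0.4 sin 42°) = 568×0.9664/0.4755 = 1160 N.

P ≈ 1160 N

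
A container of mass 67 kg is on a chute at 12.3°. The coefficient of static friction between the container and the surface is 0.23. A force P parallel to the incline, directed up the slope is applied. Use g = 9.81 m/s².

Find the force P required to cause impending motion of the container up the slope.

At impending motion up the slope, friction acts down-slope at its limit: f = μ_s N.
P is parallel to the surface, so N = m g cos θ = 642 N.
Along the incline: P = m g sin θ + μ_s N = 140 + 0.23×642 = 288 N.

P ≈ 288 N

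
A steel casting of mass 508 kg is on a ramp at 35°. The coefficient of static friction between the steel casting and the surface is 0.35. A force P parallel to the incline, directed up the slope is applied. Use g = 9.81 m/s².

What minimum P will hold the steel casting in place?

P_min ≈ 1430 N

The steel casting tends to slide down (tan θ > μ_s), so at the point of impending slip friction acts up-slope at its limit: f = μ_s N.
P is parallel to the surface, so N = m g cos θ = 4080 N.
Along the incline: P + μ_s N = m g sin θ, so P = 2860 − 0.35×4080 = 1430 N.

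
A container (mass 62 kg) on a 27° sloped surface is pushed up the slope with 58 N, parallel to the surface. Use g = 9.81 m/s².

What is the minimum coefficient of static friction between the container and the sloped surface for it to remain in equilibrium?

μ_s,min ≈ 0.403

N = m g cos θ = 541.9 N.
Friction must make up the shortfall along the incline: f = m g sin θ − P = 276.1 − 58 = 218.1 N.
At the threshold f = μ_s N, so μ_s,min = 218.1/541.9 = 0.403.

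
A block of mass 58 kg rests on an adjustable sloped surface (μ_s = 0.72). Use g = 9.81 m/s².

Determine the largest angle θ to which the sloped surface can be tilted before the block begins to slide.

At the slip threshold, m g sin θ = μ_s · m g cos θ, so tan θ = μ_s.
θ_max = arctan(0.72) = 35.8°.

θ_max ≈ 35.8°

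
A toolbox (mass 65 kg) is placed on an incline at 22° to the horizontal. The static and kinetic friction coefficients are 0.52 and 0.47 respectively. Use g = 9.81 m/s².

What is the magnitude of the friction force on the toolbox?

Perpendicular to the surface, N = m g cos θ = 65·9.81·cos 22° = 591.2 N.
Along the slope the weight component is m g sin θ = 238.9 N; friction must supply exactly this, acting up-slope.
Static friction can supply at most μ_s N = 307.4 N.
Since |238.9| ≤ 307.4 N, no slip — friction simply equals what equilibrium demands.

f ≈ 239 N (up the incline)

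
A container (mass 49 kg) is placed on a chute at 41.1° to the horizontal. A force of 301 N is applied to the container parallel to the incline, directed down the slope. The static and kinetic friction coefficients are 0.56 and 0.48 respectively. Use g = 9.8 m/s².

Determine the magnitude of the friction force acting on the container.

Perpendicular to the surface, N = m g cos θ = 49·9.8·cos 41.1° = 361.9 N.
For equilibrium along the incline the friction force must supply f = m g sin θ + P = 315.7 + 301 = 616.7 N (positive meaning up-slope).
Static friction can supply at most μ_s N = 202.6 N.
|616.7| exceeds 202.6 N, so the container slips down-slope; friction is kinetic, f = μ_k N = 0.48×361.9 = 174 N.

f ≈ 174 N (up the incline)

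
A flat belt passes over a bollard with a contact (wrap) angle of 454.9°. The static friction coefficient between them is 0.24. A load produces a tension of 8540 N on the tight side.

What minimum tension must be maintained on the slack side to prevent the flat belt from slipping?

Capstan equation at impending slip: T_tight/T_slack = e^{μβ}.
β = 454.9° = 7.94 rad; e^{μβ} = e^{0.24×7.94} = 6.723.
T_slack = T_tight / e^{μβ} = 8540 / 6.723 = 1270 N.

T_min ≈ 1270 N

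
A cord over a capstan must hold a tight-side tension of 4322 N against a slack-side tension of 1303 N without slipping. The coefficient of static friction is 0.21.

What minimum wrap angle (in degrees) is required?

β_min ≈ 327°

T₂/T₁ = e^{μβ} → β = ln(T₂/T₁)/μ.
β = ln(4322/1303)/0.21 = 1.199/0.21 = 5.71 rad.
In degrees: β = 5.71 × 180/π = 327°.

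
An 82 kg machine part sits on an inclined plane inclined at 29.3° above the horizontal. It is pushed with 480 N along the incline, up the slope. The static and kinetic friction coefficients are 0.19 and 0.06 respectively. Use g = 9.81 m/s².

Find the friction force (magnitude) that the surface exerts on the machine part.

Normal force: N = m g cos θ = 82 × 9.81 × cos 29.3° = 701.5 N.
For equilibrium along the incline the friction force must supply f = m g sin θ − P = 393.7 − 480 = -86.33 N (positive meaning up-slope).
The static-friction ceiling is μ_s N = 0.19 × 701.5 = 133.3 N.
Since |-86.33| ≤ 133.3 N, the machine part remains in static equilibrium and friction takes exactly the required value.

f ≈ 86.3 N (down the incline)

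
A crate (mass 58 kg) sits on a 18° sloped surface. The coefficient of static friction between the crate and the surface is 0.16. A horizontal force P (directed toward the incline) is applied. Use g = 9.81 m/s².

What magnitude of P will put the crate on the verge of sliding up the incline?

At impending motion up the slope, friction acts down-slope at its limit: f = μ_s N.
Perpendicular to the incline: N = m g cos θ + P sin θ.
Along the incline: P cos θ = m g sin θ + μ_s N = m g sin θ + μ_s (m g cos θ + P sin θ).
Solving, P (cos θ − μ_s sin θ) = m g (sin θ + μ_s cos θ), so P = 58×9.81×(sin 18° + 0.16 cos 18°)/(cos 18° − 0.16 sin 18°) = 569×0.4612/0.9016 = 291 N.

P ≈ 291 N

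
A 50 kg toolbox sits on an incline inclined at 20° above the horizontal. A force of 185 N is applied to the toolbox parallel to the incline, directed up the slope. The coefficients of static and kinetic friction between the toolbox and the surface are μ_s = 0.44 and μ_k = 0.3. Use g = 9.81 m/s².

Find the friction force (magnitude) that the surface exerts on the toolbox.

f ≈ 17.2 N (down the incline)

Perpendicular to the surface, N = m g cos θ = 50·9.81·cos 20° = 460.9 N.
For equilibrium along the incline the friction force must supply f = m g sin θ − P = 167.8 − 185 = -17.24 N (positive meaning up-slope).
Static friction can supply at most μ_s N = 202.8 N.
Since |-17.24| ≤ 202.8 N, the toolbox remains in static equilibrium and friction takes exactly the required value.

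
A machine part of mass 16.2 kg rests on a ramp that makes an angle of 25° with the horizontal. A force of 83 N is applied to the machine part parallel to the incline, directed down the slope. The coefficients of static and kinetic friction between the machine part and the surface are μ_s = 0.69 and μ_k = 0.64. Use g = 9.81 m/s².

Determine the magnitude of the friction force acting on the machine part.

Normal force: N = m g cos θ = 16.2 × 9.81 × cos 25° = 144 N.
For equilibrium along the incline the friction force must supply f = m g sin θ + P = 67.16 + 83 = 150.2 N (positive meaning up-slope).
Static friction can supply at most μ_s N = 99.38 N.
|150.2| exceeds 99.38 N, so the machine part slips down-slope; friction is kinetic, f = μ_k N = 0.64×144 = 92.2 N.

f ≈ 92.2 N (up the incline)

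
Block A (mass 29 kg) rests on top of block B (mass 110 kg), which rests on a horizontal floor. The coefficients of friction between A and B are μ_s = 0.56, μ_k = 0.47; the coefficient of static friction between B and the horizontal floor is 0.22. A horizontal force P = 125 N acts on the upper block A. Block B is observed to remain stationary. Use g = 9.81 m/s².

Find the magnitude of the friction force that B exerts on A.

The normal force B exerts on A is simply A's weight, N₁ = 284.5 N.
Maximum static friction on A from B: μ_s N₁ = 0.56×284.5 = 159.3 N.
P = 125 N is within that limit, so A and B move together (both at rest); the A–B friction is simply f₁ = P = 125 N.
By Newton's third law B feels 125 N forward from A. With B stationary, the floor's static friction on B balances it: f₂ = 125 N (well within μ_s(m_A+m_B)g = 300 N).

f ≈ 125 N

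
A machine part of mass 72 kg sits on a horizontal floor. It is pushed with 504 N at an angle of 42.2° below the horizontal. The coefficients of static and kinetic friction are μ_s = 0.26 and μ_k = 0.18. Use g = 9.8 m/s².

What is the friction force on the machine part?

f ≈ 188 N

N = m g + P sin α = 705.6 + 504×sin 42.2° = 1044 N.
For equilibrium, f = P cos α = 504×cos 42.2° = 373.4 N.
The static-friction limit is μ_s N = 271.5 N.
The required friction exceeds μ_s N, so the machine part moves and f = μ_k N = 188 N.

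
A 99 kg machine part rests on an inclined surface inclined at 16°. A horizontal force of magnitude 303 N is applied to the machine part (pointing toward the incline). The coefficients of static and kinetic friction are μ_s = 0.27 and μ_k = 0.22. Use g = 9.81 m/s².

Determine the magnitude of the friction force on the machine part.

f ≈ 23.6 N (down the incline)

The horizontal push has a component P sin θ into the surface, so N = m g cos θ + P sin θ = 933.6 + 83.52 = 1017 N.
Parallel to the incline: P cos θ − m g sin θ = 291.3 − 267.7 = 23.57 N; the friction needed to balance this is 23.57 N acting down the slope.
Maximum static friction: μ_s N = 0.27 × 1017 = 274.6 N.
|f_req| = 23.57 ≤ 274.6 N → the machine part is in equilibrium; friction equals the required value.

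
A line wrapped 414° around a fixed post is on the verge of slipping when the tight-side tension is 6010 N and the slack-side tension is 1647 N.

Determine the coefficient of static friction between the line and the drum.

T₂/T₁ = e^{μβ} → μ = ln(T₂/T₁)/β.
β = 414° = 7.226 rad.
μ = ln(6010/1647)/7.226 = ln(3.649)/7.226 = 0.179.

μ ≈ 0.179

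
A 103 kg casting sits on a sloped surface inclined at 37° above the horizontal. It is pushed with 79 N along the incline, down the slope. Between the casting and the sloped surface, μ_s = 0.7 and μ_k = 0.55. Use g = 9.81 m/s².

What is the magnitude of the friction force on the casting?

f ≈ 444 N (up the incline)

Perpendicular to the surface, N = m g cos θ = 103·9.81·cos 37° = 807 N.
For equilibrium along the incline the friction force must supply f = m g sin θ + P = 608.1 + 79 = 687.1 N (positive meaning up-slope).
Static friction can supply at most μ_s N = 564.9 N.
Since |687.1| > 564.9 N, static friction cannot hold it; the casting slides down the incline and kinetic friction applies: f = μ_k N = 0.55 × 807 = 444 N.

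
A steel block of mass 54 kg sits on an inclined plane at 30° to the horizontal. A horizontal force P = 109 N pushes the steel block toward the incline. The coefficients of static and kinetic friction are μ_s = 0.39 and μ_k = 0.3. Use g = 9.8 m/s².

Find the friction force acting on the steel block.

f ≈ 170 N (up the incline)

Normal direction: N = m g cos θ + P sin θ = 512.8 N.
Along the incline, the net driving force (taking up-slope positive) is P cos θ − m g sin θ = 94.4 − 264.6 = -170.2 N, so equilibrium requires friction f = 170.2 N (up-slope).
The limit of static friction is μ_s N = 200 N.
|f_req| = 170.2 ≤ 200 N → the steel block is in equilibrium; friction equals the required value.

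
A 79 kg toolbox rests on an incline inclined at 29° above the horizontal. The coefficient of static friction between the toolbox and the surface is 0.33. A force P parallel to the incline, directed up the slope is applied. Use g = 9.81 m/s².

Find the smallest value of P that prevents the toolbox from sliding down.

The toolbox tends to slide down (tan θ > μ_s), so at the point of impending slip friction acts up-slope at its limit: f = μ_s N.
P is parallel to the surface, so N = m g cos θ = 678 N.
Along the incline: P + μ_s N = m g sin θ, so P = 376 − 0.33×678 = 152 N.

P_min ≈ 152 N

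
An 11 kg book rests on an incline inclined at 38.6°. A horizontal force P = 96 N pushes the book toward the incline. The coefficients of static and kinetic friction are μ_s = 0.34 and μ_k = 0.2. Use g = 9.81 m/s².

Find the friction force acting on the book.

The horizontal push has a component P sin θ into the surface, so N = m g cos θ + P sin θ = 84.33 + 59.89 = 144.2 N.
Along the incline, the net driving force (taking up-slope positive) is P cos θ − m g sin θ = 75.03 − 67.32 = 7.703 N, so equilibrium requires friction f = -7.703 N (down-slope).
Maximum static friction: μ_s N = 0.34 × 144.2 = 49.04 N.
|f_req| = 7.703 ≤ 49.04 N → the book is in equilibrium; friction equals the required value.

f ≈ 7.7 N (down the incline)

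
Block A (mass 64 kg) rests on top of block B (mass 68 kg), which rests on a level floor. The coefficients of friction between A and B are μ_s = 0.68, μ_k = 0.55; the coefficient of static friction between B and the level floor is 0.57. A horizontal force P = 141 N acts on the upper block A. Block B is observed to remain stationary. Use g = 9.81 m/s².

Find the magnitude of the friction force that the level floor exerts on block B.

f ≈ 141 N

The normal force B exerts on A is simply A's weight, N₁ = 627.8 N.
So the A–B interface can sustain at most μ_s N₁ = 426.9 N of static friction.
P = 141 N is within that limit, so A and B move together (both at rest); the A–B friction is simply f₁ = P = 141 N.
B experiences an equal 141 N forward from A (third law). B is in equilibrium, so the floor supplies f₂ = 141 N of static friction (limit μ_s(m_A+m_B)g = 738.1 N, not exceeded).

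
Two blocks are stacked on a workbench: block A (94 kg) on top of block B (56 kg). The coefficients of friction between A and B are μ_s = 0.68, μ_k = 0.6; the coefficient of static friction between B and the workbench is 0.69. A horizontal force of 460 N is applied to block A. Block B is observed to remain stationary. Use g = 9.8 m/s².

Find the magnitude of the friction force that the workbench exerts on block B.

Normal force at the A–B interface: N₁ = m_A g = 921.2 N.
Maximum static friction on A from B: μ_s N₁ = 0.68×921.2 = 626.4 N.
Since P = 460 N ≤ 626.4 N, A does not slip on B; friction on A equals P = 460 N.
B experiences an equal 460 N forward from A (third law). B is in equilibrium, so the floor supplies f₂ = 460 N of static friction (limit μ_s(m_A+m_B)g = 1014 N, not exceeded).

f ≈ 460 N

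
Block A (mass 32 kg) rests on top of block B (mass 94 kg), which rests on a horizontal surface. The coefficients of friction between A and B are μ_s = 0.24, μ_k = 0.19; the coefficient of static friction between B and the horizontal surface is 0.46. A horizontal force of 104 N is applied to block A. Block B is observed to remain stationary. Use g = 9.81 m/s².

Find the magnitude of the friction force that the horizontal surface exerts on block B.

f ≈ 59.6 N

The normal force B exerts on A is simply A's weight, N₁ = 313.9 N.
Maximum static friction on A from B: μ_s N₁ = 0.24×313.9 = 75.34 N.
P = 104 N exceeds that limit, so A slips over B and the interface friction becomes kinetic: f₁ = μ_k N₁ = 0.19×313.9 = 59.6 N.
B experiences an equal 59.6 N forward from A (third law). B is in equilibrium, so the floor supplies f₂ = 59.6 N of static friction (limit μ_s(m_A+m_B)g = 568.6 N, not exceeded).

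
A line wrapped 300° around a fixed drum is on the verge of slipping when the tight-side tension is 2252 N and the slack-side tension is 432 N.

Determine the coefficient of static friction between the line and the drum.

μ ≈ 0.315

T₂/T₁ = e^{μβ} → μ = ln(T₂/T₁)/β.
β = 300° = 5.236 rad.
μ = ln(2252/432)/5.236 = ln(5.213)/5.236 = 0.315.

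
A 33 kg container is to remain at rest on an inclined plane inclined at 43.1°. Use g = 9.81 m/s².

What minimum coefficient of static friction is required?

At the slip threshold m g sin θ = μ_s m g cos θ, so μ_s,min = tan θ.
μ_s,min = tan 43.1° = 0.936.

μ_s,min ≈ 0.936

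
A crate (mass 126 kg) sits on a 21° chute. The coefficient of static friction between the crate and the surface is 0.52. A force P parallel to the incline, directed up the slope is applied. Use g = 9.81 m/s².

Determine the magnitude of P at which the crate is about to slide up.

P ≈ 1040 N

At impending motion up the slope, friction acts down-slope at its limit: f = μ_s N.
P is parallel to the surface, so N = m g cos θ = 1150 N.
Along the incline: P = m g sin θ + μ_s N = 443 + 0.52×1150 = 1040 N.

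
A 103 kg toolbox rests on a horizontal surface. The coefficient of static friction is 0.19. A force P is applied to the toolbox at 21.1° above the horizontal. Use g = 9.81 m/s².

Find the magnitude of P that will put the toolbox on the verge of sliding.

P ≈ 192 N

N = m g − P sin α (the pull lifts the toolbox).
At impending slip, P cos α = μ_s N = μ_s (m g − P sin α).
Solving: P (cos α + μ_s sin α) = μ_s m g → P = 0.19×1010/(cos 21.1° + 0.19 sin 21.1°) = 192/1.001 = 192 N.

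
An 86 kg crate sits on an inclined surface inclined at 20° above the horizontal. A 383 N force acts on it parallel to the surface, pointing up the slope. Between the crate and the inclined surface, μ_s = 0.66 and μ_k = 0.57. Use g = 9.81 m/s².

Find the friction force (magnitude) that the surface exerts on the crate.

Normal force: N = m g cos θ = 86 × 9.81 × cos 20° = 792.8 N.
For equilibrium along the incline the friction force must supply f = m g sin θ − P = 288.5 − 383 = -94.45 N (positive meaning up-slope).
Static friction can supply at most μ_s N = 523.2 N.
Since |-94.45| ≤ 523.2 N, the crate remains in static equilibrium and friction takes exactly the required value.

f ≈ 94.5 N (down the incline)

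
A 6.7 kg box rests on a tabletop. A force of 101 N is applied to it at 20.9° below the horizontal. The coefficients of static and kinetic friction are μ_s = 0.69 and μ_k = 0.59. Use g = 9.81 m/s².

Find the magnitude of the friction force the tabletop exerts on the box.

f ≈ 60 N

Vertical equilibrium gives N = m g + P sin α = 101.8 N.
The horizontal driving force is P cos α = 94.35 N, so equilibrium needs friction f = 94.35 N.
μ_s N = 0.69 × 101.8 = 70.21 N.
94.35 > 70.21 N → the box slides; f = μ_k N = 0.59×101.8 = 60 N.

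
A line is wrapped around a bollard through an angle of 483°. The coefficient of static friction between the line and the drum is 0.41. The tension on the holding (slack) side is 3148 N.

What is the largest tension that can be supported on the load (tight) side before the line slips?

T_max ≈ 99800 N

At impending slip the capstan equation gives T₂/T₁ = e^{μβ} with β in radians.
β = 483° × π/180 = 8.43 rad.
e^{μβ} = e^{0.41×8.43} = 31.7.
T₂ = T₁ · e^{μβ} = 3148 × 31.7 = 99800 N.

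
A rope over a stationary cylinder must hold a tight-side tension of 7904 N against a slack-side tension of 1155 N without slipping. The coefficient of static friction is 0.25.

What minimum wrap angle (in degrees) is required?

β_min ≈ 441°

T₂/T₁ = e^{μβ} → β = ln(T₂/T₁)/μ.
β = ln(7904/1155)/0.25 = 1.923/0.25 = 7.693 rad.
In degrees: β = 7.693 × 180/π = 441°.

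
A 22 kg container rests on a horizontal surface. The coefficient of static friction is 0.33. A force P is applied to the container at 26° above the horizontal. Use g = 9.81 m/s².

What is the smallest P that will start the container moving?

N = m g − P sin α (the pull lifts the container).
At impending slip, P cos α = μ_s N = μ_s (m g − P sin α).
Solving: P (cos α + μ_s sin α) = μ_s m g → P = 0.33×216/(cos 26° + 0.33 sin 26°) = 71.2/1.043 = 68.3 N.

P ≈ 68.3 N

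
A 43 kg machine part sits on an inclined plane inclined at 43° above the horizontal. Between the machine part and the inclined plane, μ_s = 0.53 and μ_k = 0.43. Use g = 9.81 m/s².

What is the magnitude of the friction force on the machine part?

The normal reaction is N = m g cos θ = 308.5 N.
Along the slope the weight component is m g sin θ = 287.7 N; friction must supply exactly this, acting up-slope.
Maximum static friction available: μ_s N = 0.53 × 308.5 = 163.5 N.
Since |287.7| > 163.5 N, static friction cannot hold it; the machine part slides down the incline and kinetic friction applies: f = μ_k N = 0.43 × 308.5 = 133 N.

f ≈ 133 N (up the incline)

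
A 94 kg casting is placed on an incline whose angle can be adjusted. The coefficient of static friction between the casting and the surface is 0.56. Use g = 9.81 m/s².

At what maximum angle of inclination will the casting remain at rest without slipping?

At the slip threshold, m g sin θ = μ_s · m g cos θ, so tan θ = μ_s.
θ_max = arctan(0.56) = 29.2°.

θ_max ≈ 29.2°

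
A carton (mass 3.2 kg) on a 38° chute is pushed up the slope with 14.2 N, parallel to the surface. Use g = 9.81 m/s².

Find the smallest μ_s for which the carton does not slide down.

N = m g cos θ = 24.74 N.
Friction must make up the shortfall along the incline: f = m g sin θ − P = 19.33 − 14.2 = 5.127 N.
At the threshold f = μ_s N, so μ_s,min = 5.127/24.74 = 0.207.

μ_s,min ≈ 0.207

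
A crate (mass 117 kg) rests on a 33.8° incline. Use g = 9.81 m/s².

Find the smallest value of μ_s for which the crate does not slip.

μ_s,min ≈ 0.669

At the slip threshold m g sin θ = μ_s m g cos θ, so μ_s,min = tan θ.
μ_s,min = tan 33.8° = 0.669.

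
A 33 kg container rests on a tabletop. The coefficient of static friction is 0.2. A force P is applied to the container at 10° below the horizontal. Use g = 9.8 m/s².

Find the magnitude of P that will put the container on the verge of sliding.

P ≈ 68.1 N

N = m g + P sin α (the push presses the container into the tabletop).
At impending slip, P cos α = μ_s N = μ_s (m g + P sin α).
Solving: P (cos α − μ_s sin α) = μ_s m g → P = 0.2×323/(cos 10° − 0.2 sin 10°) = 64.7/0.9501 = 68.1 N.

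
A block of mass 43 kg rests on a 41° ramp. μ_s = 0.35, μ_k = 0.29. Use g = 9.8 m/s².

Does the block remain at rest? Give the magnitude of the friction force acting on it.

N = m g cos θ = 318 N.
Down-slope weight component: m g sin θ = 276 N.
μ_s N = 111 N.
276 > 111 N, so it slides; kinetic friction f = μ_k N = 0.29×318 = 92.2 N.

f ≈ 92.2 N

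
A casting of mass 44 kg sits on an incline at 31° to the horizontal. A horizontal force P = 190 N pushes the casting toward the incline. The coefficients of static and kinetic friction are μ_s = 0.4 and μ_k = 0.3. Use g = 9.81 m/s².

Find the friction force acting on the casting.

The horizontal push has a component P sin θ into the surface, so N = m g cos θ + P sin θ = 370 + 97.86 = 467.8 N.
Along the incline, the net driving force (taking up-slope positive) is P cos θ − m g sin θ = 162.9 − 222.3 = -59.45 N, so equilibrium requires friction f = 59.45 N (up-slope).
The limit of static friction is μ_s N = 187.1 N.
Since 59.45 N is within the 187.1 N limit, the casting stays put and friction is exactly 59.4 N.

f ≈ 59.4 N (up the incline)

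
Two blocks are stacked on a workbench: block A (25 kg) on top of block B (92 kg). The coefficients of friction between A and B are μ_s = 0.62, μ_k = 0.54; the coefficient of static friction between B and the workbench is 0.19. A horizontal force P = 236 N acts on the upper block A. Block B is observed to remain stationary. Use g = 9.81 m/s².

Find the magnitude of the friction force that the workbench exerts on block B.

f ≈ 132 N

Between the blocks, N₁ = m_A g = 245.2 N.
So the A–B interface can sustain at most μ_s N₁ = 152.1 N of static friction.
P = 236 N exceeds that limit, so A slips over B and the interface friction becomes kinetic: f₁ = μ_k N₁ = 0.54×245.2 = 132 N.
By Newton's third law B feels 132 N forward from A. With B stationary, the floor's static friction on B balances it: f₂ = 132 N (well within μ_s(m_A+m_B)g = 218.1 N).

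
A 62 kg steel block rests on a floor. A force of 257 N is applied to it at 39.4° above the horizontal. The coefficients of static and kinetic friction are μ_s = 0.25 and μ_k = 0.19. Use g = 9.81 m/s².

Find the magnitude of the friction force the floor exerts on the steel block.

f ≈ 84.6 N

The vertical component of P reduces the normal force: N = m g − P sin α = 608.2 − 163.1 = 445.1 N.
The horizontal driving force is P cos α = 198.6 N, so equilibrium needs friction f = 198.6 N.
μ_s N = 0.25 × 445.1 = 111.3 N.
The required friction exceeds μ_s N, so the steel block moves and f = μ_k N = 84.6 N.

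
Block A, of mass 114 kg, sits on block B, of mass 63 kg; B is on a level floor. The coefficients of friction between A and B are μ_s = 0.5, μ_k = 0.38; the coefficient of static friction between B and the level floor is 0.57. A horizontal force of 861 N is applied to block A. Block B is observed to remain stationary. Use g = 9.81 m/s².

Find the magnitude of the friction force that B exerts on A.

Normal force at the A–B interface: N₁ = m_A g = 1118 N.
So the A–B interface can sustain at most μ_s N₁ = 559.2 N of static friction.
Since P = 861 N > 559.2 N, A slides on B; the A–B friction is kinetic: f₁ = μ_k N₁ = 0.38×1118 = 425 N.
B experiences an equal 425 N forward from A (third law). B is in equilibrium, so the floor supplies f₂ = 425 N of static friction (limit μ_s(m_A+m_B)g = 989.7 N, not exceeded).

f ≈ 425 N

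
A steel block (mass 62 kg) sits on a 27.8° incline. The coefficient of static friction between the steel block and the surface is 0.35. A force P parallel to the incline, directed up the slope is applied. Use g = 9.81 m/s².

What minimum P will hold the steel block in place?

The steel block tends to slide down (tan θ > μ_s), so at the point of impending slip friction acts up-slope at its limit: f = μ_s N.
P is parallel to the surface, so N = m g cos θ = 538 N.
Along the incline: P + μ_s N = m g sin θ, so P = 284 − 0.35×538 = 95.4 N.

P_min ≈ 95.4 N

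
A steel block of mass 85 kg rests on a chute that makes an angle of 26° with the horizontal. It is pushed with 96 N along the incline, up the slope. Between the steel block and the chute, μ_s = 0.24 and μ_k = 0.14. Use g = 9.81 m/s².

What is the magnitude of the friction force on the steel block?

f ≈ 105 N (up the incline)

Perpendicular to the surface, N = m g cos θ = 85·9.81·cos 26° = 749.5 N.
The friction needed for equilibrium is m g sin θ − P = 365.5 − 96 = 269.5 N, measured positive up-slope.
Maximum static friction available: μ_s N = 0.24 × 749.5 = 179.9 N.
Since |269.5| > 179.9 N, static friction cannot hold it; the steel block slides down the incline and kinetic friction applies: f = μ_k N = 0.14 × 749.5 = 105 N.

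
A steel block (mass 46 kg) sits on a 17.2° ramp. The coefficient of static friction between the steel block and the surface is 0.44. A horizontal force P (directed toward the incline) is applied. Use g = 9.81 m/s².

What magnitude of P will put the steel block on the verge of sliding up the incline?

P ≈ 392 N

At impending motion up the slope, friction acts down-slope at its limit: f = μ_s N.
Perpendicular to the incline: N = m g cos θ + P sin θ.
Along the incline: P cos θ = m g sin θ + μ_s N = m g sin θ + μ_s (m g cos θ + P sin θ).
Solving, P (cos θ − μ_s sin θ) = m g (sin θ + μ_s cos θ), so P = 46×9.81×(sin 17.2° + 0.44 cos 17.2°)/(cos 17.2° − 0.44 sin 17.2°) = 451×0.716/0.8252 = 392 N.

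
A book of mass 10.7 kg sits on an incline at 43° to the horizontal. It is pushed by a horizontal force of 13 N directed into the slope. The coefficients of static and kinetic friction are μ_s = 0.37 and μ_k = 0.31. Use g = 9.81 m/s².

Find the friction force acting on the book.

f ≈ 26.5 N (up the incline)

The horizontal push has a component P sin θ into the surface, so N = m g cos θ + P sin θ = 76.77 + 8.866 = 85.63 N.
Along the incline, the net driving force (taking up-slope positive) is P cos θ − m g sin θ = 9.508 − 71.59 = -62.08 N, so equilibrium requires friction f = 62.08 N (up-slope).
Maximum static friction: μ_s N = 0.37 × 85.63 = 31.68 N.
The required 62.08 N exceeds the static limit, so the book slides down-slope and f = μ_k N = 0.31×85.63 = 26.5 N.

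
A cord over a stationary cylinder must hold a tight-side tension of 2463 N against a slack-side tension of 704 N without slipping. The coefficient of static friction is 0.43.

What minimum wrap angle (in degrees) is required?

β_min ≈ 167°

T₂/T₁ = e^{μβ} → β = ln(T₂/T₁)/μ.
β = ln(2463/704)/0.43 = 1.252/0.43 = 2.912 rad.
In degrees: β = 2.912 × 180/π = 167°.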